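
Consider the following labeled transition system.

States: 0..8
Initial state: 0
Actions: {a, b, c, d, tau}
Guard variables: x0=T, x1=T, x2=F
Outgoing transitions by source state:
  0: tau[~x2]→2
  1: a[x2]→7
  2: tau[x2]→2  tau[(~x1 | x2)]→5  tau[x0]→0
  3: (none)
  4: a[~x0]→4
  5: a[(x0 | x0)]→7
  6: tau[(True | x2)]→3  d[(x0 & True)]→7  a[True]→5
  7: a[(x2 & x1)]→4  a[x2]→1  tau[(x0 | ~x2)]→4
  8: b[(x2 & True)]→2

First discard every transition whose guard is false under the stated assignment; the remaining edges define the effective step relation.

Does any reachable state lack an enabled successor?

Answer: DEADLOCK-FREE

Working:
Reachable = {0,2}
  0: tau→2  [1 exit(s)]
  2: tau→0  [1 exit(s)]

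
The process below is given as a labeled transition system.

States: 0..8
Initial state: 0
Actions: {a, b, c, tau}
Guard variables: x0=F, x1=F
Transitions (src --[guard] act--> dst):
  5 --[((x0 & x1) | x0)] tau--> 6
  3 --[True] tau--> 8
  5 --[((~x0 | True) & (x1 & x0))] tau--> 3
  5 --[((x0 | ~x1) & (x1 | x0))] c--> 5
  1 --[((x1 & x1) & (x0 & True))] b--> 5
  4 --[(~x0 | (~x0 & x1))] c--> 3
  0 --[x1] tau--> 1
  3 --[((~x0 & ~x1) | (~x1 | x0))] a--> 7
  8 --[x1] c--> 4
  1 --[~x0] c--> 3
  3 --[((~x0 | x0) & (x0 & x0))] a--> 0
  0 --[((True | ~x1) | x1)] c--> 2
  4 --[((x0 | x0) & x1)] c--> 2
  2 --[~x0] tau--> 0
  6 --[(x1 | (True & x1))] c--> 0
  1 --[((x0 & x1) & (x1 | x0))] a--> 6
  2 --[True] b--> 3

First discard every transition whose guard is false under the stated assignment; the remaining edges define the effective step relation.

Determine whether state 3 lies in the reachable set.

Answer: REACHABLE

Analysis:
Guard filter leaves 7 enabled edge(s).
Layer 0: {0}
Layer 1: {2}  total {0,2}
Layer 2: {3}  total {0,2,3}
Layer 3: {7,8}  total {0,2,3,7,8}
R = {0,2,3,7,8}
Path to 3: c·b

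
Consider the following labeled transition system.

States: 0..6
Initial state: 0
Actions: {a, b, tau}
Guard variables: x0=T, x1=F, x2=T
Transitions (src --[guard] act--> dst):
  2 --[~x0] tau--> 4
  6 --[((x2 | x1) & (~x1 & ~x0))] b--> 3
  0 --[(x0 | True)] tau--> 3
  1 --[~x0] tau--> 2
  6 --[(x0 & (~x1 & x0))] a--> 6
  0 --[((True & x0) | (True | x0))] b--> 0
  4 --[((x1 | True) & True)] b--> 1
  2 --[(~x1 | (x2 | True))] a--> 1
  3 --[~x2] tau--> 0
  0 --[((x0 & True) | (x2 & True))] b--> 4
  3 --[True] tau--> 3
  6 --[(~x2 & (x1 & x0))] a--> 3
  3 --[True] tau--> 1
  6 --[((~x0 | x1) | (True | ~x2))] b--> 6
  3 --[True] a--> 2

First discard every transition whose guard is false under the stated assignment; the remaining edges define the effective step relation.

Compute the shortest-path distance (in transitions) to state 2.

Answer: 2

Trace:
BFS to 2:
  Layer 0: {0}
  Layer 1: {3,4}
  Layer 2: {1,2}
depth(2)=2, e.g. tau·a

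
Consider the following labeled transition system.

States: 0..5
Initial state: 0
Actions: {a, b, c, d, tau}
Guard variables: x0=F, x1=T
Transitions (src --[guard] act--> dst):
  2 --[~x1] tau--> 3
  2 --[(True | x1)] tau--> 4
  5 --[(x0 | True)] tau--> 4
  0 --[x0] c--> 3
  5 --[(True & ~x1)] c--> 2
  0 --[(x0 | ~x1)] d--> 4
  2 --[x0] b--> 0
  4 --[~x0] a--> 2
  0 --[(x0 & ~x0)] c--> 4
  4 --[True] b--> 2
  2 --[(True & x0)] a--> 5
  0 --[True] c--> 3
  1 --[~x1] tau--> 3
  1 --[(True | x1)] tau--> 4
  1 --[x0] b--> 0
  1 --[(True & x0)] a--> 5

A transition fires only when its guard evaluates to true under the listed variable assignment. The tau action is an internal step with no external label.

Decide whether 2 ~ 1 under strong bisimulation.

Compute ~ classes (split until stable):
  π0 = {{0,1,2,3,4,5}}
  π1 = {{0},{1,2,5},{3},{4}}
stable after 2 split(s): 4 block(s)
[2]={1,2,5}  [1]={1,2,5}

Answer: BISIMILAR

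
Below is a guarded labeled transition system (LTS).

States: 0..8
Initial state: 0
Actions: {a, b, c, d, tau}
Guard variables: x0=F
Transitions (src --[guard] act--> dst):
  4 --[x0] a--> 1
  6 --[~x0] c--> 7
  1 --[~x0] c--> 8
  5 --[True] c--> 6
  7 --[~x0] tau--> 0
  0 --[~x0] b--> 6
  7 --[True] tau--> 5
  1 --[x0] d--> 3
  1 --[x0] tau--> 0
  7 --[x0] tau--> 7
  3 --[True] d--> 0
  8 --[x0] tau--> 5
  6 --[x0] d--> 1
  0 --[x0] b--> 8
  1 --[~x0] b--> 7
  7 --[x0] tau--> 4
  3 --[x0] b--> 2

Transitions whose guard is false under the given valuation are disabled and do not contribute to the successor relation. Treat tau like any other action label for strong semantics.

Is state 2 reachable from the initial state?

Answer: UNREACHABLE

Working:
8 transition(s) survive guard evaluation.
L0 = {0}
L1 = {6}  now seen {0,6}
L2 = {7}  now seen {0,6,7}
L3 = {5}  now seen {0,5,6,7}
Reach set: {0,5,6,7}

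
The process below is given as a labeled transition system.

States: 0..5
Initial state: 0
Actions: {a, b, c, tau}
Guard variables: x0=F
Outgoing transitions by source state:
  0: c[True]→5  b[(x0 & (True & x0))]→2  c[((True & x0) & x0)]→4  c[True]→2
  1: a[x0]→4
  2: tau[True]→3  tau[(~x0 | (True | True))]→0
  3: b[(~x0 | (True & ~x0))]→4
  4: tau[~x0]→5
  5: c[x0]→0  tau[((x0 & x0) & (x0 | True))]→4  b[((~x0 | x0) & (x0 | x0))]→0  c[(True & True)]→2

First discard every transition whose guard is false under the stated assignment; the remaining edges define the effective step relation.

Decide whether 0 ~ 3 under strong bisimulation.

Answer: NOT BISIMILAR

Trace:
Refine partition for ~:
  π0 = {{0,1,2,3,4,5}}
  π1 = {{0,5},{1},{2,4},{3}}
  π2 = {{0},{1},{2},{3},{4},{5}}
Fixed point at round 3; 6 class(es).
0∈{0}, 3∈{3}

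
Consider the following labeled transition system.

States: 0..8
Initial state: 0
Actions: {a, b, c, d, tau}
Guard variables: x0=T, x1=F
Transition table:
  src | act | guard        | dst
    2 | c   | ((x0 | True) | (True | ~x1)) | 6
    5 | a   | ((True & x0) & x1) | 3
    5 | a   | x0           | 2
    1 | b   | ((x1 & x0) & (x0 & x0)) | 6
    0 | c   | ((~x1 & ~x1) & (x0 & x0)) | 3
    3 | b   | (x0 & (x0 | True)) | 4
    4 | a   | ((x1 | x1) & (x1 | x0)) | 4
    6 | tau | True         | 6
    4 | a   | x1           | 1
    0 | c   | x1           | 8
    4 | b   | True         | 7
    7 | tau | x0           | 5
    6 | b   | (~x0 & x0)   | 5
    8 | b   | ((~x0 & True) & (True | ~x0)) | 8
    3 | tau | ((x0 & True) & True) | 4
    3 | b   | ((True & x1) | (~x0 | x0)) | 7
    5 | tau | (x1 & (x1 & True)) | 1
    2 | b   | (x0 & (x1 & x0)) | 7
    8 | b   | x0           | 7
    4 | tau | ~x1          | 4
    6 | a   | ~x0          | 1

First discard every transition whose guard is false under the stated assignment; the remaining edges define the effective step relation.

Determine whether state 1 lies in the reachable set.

Answer: UNREACHABLE

Trace:
Guard filter leaves 11 enabled edge(s).
Layer 0: {0}
Layer 1: {3}  total {0,3}
Layer 2: {4,7}  total {0,3,4,7}
Layer 3: {5}  total {0,3,4,5,7}
Layer 4: {2}  total {0,2,3,4,5,7}
Layer 5: {6}  total {0,2,3,4,5,6,7}
Reach set: {0,2,3,4,5,6,7}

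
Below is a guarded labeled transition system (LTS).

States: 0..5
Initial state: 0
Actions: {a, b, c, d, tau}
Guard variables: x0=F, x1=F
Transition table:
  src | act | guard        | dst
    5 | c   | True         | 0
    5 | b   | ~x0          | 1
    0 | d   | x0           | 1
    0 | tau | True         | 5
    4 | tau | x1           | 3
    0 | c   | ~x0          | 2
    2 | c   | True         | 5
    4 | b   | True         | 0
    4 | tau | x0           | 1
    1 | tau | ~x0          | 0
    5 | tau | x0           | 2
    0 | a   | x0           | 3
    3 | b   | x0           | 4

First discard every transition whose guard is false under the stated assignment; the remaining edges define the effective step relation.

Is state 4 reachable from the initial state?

Guard filter leaves 7 enabled edge(s).
L0 = {0}
L1 = {2,5}  now seen {0,2,5}
L2 = {1}  now seen {0,1,2,5}
Reachable = {0,1,2,5}

Answer: UNREACHABLE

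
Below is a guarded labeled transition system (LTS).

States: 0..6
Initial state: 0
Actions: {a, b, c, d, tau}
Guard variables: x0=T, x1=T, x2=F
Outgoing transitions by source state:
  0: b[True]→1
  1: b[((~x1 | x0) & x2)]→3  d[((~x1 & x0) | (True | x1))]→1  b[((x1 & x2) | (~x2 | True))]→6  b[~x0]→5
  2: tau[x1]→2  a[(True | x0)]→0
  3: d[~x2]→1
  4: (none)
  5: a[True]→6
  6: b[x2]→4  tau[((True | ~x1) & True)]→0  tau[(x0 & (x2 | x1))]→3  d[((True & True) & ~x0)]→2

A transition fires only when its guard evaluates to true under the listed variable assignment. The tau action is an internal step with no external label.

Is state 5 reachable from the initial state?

Answer: UNREACHABLE

Analysis:
After dropping false guards: 9 live edges.
depth 0: {0}
depth 1: {1}  total {0,1}
depth 2: {6}  total {0,1,6}
depth 3: {3}  total {0,1,3,6}
Reachable = {0,1,3,6}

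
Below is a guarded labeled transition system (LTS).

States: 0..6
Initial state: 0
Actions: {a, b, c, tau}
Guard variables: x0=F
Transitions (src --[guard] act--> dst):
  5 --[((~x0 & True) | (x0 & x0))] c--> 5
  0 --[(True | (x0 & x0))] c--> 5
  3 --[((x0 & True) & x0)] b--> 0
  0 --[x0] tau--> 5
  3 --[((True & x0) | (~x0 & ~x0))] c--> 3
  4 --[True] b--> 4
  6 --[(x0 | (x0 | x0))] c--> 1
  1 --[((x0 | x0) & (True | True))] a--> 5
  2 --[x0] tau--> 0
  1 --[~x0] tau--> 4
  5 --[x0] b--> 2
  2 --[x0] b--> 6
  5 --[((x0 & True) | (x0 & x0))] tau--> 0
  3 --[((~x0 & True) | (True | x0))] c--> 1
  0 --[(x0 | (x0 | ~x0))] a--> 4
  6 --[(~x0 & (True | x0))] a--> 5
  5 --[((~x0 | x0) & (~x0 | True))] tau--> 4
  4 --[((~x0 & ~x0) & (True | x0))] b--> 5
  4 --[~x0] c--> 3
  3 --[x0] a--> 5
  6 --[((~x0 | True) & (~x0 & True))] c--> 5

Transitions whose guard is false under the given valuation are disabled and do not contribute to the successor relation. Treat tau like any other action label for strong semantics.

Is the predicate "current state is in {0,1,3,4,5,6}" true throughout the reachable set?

Answer: INVARIANT HOLDS

Trace:
Allowed set {0,1,3,4,5,6}
Reachable = {0,1,3,4,5}
  0: safe
  1: safe
  3: safe
  4: safe
  5: safe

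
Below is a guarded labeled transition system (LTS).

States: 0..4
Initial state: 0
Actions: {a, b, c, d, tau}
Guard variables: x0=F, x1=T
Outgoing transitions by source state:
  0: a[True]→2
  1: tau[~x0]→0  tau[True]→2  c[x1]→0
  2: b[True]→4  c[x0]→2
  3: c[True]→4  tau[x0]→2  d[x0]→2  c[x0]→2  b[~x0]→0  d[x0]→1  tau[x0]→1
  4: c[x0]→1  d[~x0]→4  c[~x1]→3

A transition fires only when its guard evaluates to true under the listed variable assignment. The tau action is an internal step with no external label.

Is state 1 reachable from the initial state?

8 transition(s) survive guard evaluation.
depth 0: {0}
depth 1: {2}  total {0,2}
depth 2: {4}  total {0,2,4}
Reach set: {0,2,4}

Answer: UNREACHABLE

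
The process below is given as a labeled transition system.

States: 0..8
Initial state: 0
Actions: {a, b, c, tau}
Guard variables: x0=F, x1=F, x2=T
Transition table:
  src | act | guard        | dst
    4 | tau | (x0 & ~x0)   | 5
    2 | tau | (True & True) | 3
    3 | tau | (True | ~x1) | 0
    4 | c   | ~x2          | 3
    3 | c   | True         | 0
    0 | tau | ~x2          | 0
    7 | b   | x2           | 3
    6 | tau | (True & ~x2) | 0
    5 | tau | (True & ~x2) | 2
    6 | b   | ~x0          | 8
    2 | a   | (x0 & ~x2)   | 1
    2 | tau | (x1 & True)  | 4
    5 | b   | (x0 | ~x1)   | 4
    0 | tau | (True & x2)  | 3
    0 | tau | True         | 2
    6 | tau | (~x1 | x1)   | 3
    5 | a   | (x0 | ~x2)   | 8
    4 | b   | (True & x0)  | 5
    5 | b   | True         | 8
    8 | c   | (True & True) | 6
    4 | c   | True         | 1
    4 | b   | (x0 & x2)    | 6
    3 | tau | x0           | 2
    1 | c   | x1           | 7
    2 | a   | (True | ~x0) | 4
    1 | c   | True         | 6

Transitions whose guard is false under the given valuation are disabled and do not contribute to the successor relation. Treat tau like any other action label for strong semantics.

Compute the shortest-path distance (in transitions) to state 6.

Answer: 4

Working:
BFS to 6:
  Layer 0: {0}
  Layer 1: {2,3}
  Layer 2: {4}
  Layer 3: {1}
  Layer 4: {6}
6 enters at depth 4; path tau·a·c·c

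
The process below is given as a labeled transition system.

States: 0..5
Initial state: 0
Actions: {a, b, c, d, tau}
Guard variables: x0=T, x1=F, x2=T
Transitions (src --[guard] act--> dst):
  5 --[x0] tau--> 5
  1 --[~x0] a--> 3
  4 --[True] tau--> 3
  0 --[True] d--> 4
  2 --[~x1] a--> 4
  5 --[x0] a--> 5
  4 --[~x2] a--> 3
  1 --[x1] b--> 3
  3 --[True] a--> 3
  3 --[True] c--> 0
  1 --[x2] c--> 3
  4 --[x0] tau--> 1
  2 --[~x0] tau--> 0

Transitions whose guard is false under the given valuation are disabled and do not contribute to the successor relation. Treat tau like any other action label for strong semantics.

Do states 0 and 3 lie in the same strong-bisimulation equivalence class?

Bisimulation quotient by refinement:
  P[0] = {{0,1,2,3,4,5}}
  P[1] = {{0},{1},{2},{3},{4},{5}}
stable after 2 split(s): 6 block(s)
0∈{0}, 3∈{3}

Answer: NOT BISIMILAR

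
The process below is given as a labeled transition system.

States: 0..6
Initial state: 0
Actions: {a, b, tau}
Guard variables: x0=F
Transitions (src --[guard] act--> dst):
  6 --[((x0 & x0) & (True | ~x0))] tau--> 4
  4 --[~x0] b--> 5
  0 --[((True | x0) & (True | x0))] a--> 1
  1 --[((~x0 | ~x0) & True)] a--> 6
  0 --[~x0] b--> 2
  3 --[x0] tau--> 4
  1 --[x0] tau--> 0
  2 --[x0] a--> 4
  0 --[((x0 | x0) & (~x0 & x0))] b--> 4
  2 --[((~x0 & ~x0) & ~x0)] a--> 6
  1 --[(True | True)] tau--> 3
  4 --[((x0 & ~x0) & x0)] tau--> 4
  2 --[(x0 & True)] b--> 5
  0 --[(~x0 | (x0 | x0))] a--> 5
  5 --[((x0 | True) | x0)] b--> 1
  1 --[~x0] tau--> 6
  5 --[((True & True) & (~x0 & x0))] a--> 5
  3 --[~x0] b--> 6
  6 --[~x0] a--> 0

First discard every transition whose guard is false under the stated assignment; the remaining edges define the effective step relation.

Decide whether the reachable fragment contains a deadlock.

Answer: DEADLOCK-FREE

Working:
Reachable = {0,1,2,3,5,6}
  0: a→1  a→5  b→2  [3 exit(s)]
  1: a→6  tau→3  tau→6  [3 exit(s)]
  2: a→6  [1 exit(s)]
  3: b→6  [1 exit(s)]
  5: b→1  [1 exit(s)]
  6: a→0  [1 exit(s)]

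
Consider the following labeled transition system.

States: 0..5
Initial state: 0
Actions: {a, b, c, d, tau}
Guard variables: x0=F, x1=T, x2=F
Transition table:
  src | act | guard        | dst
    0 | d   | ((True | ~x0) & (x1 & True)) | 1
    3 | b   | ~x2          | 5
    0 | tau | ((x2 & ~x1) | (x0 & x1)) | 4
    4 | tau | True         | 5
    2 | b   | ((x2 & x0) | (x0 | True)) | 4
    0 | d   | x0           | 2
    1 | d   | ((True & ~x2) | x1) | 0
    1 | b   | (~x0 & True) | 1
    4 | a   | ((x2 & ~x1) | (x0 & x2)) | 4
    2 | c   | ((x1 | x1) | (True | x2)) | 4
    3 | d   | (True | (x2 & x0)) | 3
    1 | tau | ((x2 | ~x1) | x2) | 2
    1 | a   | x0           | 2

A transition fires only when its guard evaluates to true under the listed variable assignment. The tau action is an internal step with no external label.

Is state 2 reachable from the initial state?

Answer: UNREACHABLE

Trace:
After dropping false guards: 8 live edges.
L0 = {0}
L1 = {1}  now seen {0,1}
Reachable = {0,1}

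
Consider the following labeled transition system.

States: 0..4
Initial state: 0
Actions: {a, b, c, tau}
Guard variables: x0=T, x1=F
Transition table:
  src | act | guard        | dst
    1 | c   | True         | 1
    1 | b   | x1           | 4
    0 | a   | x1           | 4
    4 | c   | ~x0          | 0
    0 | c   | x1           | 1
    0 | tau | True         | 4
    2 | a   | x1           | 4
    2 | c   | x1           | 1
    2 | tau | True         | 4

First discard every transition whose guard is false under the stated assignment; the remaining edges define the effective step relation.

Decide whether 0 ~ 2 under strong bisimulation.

Answer: BISIMILAR

Analysis:
Bisimulation quotient by refinement:
  round 0: {{0,1,2,3,4}}
  round 1: {{0,2},{1},{3,4}}
Fixed point at round 2; 3 class(es).
class of 0: {0,2}; class of 2: {0,2}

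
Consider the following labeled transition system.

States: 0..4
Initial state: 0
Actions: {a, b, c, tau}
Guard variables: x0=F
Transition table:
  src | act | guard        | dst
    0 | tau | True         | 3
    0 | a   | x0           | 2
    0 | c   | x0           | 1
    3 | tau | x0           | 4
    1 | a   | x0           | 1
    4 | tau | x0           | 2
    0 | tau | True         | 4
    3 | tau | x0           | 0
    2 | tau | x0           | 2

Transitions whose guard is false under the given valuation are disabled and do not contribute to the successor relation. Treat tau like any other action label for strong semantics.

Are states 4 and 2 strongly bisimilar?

Refine partition for ~:
  round 0: {{0,1,2,3,4}}
  round 1: {{0},{1,2,3,4}}
2 equivalence class(es) (converged in 2)
4∈{1,2,3,4}, 2∈{1,2,3,4}

Answer: BISIMILAR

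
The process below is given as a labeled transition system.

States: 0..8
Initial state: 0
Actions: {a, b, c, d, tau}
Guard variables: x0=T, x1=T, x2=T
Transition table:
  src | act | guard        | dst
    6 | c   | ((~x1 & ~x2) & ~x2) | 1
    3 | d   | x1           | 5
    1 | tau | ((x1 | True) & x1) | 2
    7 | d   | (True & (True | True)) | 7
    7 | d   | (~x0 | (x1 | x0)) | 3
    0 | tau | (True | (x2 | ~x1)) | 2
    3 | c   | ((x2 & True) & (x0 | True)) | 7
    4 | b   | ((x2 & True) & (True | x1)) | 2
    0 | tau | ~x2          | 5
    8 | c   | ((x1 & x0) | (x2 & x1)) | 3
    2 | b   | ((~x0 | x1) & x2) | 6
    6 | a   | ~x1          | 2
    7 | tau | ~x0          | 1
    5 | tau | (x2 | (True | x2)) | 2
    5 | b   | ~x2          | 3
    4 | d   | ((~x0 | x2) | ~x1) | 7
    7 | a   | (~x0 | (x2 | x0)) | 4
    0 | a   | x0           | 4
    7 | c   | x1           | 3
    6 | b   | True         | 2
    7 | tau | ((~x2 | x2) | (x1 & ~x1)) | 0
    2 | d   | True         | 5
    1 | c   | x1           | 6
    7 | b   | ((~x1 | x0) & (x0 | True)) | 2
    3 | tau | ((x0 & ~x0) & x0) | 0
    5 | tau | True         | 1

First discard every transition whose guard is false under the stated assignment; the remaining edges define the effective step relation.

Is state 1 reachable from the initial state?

After dropping false guards: 20 live edges.
Layer 0: {0}
Layer 1: {2,4}  total {0,2,4}
Layer 2: {5,6,7}  total {0,2,4,5,6,7}
Layer 3: {1,3}  total {0,1,2,3,4,5,6,7}
Reach set: {0,1,2,3,4,5,6,7}
Path to 1: tau·d·tau

Answer: REACHABLE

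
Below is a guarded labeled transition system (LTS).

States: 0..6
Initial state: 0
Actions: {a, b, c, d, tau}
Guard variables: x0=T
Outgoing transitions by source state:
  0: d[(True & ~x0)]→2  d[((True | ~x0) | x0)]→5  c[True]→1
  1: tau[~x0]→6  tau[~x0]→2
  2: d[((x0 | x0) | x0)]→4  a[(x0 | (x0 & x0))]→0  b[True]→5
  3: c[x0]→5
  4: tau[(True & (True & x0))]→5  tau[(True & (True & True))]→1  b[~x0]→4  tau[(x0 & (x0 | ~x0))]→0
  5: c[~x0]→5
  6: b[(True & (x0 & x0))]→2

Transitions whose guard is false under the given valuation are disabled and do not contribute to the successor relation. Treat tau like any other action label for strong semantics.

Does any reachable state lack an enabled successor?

Reach set: {0,1,5}
  0: c→1  d→5  [deg 2]
  1: ∅  [deadlock]
  5: ∅  [deadlock]
witness 1: c

Answer: DEADLOCK at state 1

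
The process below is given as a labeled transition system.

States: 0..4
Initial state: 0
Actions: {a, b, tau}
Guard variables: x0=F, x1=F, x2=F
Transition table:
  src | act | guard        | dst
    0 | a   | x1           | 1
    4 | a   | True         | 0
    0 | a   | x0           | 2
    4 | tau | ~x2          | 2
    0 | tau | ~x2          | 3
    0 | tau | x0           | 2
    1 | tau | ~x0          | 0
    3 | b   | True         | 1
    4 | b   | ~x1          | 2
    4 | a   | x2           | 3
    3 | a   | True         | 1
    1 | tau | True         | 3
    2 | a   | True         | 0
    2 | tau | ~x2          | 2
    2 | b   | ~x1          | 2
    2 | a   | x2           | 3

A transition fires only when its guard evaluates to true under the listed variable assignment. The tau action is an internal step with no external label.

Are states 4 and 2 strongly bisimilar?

Bisimulation quotient by refinement:
  π0 = {{0,1,2,3,4}}
  π1 = {{0,1},{2,4},{3}}
  π2 = {{0},{1},{2,4},{3}}
4 equivalence class(es) (converged in 3)
class of 4: {2,4}; class of 2: {2,4}

Answer: BISIMILAR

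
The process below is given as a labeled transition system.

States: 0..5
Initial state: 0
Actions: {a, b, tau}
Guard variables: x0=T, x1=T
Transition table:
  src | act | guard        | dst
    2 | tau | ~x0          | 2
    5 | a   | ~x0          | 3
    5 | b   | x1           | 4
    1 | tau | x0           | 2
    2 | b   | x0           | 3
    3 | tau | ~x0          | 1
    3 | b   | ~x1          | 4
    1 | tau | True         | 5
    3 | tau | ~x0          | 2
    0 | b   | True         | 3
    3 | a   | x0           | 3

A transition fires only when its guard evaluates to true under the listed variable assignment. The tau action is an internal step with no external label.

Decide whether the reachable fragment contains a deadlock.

Answer: DEADLOCK-FREE

Working:
Reachable = {0,3}
  0: b→3  [deg 1]
  3: a→3  [deg 1]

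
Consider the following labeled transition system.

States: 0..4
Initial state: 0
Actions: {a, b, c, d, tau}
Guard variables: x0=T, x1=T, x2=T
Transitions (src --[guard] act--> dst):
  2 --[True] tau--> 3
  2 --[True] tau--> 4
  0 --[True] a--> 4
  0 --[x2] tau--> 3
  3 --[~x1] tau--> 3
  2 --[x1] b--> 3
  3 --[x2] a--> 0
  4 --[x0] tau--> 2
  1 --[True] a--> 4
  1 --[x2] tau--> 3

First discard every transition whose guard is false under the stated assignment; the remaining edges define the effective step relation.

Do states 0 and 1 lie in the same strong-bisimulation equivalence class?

Answer: BISIMILAR

Trace:
Compute ~ classes (split until stable):
  round 0: {{0,1,2,3,4}}
  round 1: {{0,1},{2},{3},{4}}
4 equivalence class(es) (converged in 2)
0∈{0,1}, 1∈{0,1}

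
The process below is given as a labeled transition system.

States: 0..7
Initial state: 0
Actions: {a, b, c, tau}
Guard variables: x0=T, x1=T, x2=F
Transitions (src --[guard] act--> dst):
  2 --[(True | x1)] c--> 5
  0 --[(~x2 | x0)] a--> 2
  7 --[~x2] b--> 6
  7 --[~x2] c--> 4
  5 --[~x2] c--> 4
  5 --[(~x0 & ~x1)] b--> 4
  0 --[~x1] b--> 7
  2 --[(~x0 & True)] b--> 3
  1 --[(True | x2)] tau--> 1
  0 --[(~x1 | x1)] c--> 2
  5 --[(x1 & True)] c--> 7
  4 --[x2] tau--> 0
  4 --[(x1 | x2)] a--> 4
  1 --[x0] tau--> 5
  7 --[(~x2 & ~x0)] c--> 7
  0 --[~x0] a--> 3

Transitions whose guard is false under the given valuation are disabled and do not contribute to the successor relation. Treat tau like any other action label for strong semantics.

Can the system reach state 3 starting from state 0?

After dropping false guards: 10 live edges.
Layer 0: {0}
Layer 1: {2}  cumulative {0,2}
Layer 2: {5}  cumulative {0,2,5}
Layer 3: {4,7}  cumulative {0,2,4,5,7}
Layer 4: {6}  cumulative {0,2,4,5,6,7}
Reach set: {0,2,4,5,6,7}

Answer: UNREACHABLE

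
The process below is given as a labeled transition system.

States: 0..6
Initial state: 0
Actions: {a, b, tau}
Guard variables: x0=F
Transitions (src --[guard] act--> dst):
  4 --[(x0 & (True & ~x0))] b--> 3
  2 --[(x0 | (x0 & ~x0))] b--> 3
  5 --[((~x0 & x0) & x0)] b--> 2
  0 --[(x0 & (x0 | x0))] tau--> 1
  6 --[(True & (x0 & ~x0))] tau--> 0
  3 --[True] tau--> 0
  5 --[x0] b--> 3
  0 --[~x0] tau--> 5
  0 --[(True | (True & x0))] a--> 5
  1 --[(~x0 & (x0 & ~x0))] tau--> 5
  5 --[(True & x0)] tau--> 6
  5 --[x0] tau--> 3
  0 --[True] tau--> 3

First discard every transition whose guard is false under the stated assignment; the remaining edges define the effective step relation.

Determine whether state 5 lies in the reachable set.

Answer: REACHABLE

Trace:
4 transition(s) survive guard evaluation.
L0 = {0}
L1 = {3,5}  total {0,3,5}
R = {0,3,5}
witness 5: tau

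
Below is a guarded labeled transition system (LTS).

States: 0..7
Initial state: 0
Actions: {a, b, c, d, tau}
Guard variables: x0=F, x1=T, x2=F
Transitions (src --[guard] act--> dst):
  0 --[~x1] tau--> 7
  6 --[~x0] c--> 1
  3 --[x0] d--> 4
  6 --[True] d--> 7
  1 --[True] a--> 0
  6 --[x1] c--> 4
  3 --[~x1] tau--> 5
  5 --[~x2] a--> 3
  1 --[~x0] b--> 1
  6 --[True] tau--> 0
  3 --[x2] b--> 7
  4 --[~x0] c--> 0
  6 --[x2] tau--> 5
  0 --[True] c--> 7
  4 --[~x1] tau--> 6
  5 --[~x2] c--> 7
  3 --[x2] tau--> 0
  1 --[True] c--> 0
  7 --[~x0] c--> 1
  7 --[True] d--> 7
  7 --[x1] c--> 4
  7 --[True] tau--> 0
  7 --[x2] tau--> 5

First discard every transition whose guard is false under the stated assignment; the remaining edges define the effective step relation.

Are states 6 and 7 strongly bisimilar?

Compute ~ classes (split until stable):
  P[0] = {{0,1,2,3,4,5,6,7}}
  P[1] = {{0,4},{1},{2,3},{5},{6,7}}
  P[2] = {{0},{1},{2,3},{4},{5},{6,7}}
stable after 3 split(s): 6 block(s)
[6]={6,7}  [7]={6,7}

Answer: BISIMILAR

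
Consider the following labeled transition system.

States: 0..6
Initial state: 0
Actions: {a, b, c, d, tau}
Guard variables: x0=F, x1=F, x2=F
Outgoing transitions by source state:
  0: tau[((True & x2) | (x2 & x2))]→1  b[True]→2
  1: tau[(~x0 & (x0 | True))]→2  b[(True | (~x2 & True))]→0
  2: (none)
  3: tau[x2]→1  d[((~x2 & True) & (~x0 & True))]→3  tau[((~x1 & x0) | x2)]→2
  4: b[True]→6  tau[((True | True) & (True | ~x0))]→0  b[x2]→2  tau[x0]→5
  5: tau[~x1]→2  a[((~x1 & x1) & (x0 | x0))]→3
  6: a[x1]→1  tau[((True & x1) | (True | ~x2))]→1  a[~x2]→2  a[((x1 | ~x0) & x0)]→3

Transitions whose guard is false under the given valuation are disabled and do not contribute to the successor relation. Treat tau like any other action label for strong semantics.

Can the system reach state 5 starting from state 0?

Answer: UNREACHABLE

Analysis:
After dropping false guards: 9 live edges.
depth 0: {0}
depth 1: {2}  total {0,2}
R = {0,2}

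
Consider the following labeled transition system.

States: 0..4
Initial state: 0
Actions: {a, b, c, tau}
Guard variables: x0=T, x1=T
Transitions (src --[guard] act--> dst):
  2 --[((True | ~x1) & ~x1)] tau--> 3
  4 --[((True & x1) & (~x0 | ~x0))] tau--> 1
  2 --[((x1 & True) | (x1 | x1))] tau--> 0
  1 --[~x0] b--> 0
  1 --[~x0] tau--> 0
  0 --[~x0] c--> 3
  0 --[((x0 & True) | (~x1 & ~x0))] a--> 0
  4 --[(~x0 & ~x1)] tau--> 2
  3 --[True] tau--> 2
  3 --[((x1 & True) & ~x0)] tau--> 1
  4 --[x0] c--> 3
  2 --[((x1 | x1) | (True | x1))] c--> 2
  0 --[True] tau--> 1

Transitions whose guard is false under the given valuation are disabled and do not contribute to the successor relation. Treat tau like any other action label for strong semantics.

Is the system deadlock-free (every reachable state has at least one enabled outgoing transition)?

Reachable = {0,1}
  0: a→0  tau→1  [2 out]
  1: ∅  [deadlock]
Path to 1: tau

Answer: DEADLOCK at state 1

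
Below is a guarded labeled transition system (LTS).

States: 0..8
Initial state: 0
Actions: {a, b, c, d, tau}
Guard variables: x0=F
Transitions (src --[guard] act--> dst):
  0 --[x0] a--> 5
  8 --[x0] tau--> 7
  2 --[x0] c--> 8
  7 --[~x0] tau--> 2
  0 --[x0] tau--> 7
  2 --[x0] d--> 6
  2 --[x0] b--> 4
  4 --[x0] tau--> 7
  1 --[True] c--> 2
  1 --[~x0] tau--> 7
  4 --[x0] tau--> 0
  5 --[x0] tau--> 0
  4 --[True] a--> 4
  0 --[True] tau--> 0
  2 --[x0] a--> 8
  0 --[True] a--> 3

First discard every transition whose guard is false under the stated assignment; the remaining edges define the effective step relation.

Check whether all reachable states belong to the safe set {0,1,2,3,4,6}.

Allowed set {0,1,2,3,4,6}
Reach set: {0,3}
  0: ok
  3: ok

Answer: INVARIANT HOLDS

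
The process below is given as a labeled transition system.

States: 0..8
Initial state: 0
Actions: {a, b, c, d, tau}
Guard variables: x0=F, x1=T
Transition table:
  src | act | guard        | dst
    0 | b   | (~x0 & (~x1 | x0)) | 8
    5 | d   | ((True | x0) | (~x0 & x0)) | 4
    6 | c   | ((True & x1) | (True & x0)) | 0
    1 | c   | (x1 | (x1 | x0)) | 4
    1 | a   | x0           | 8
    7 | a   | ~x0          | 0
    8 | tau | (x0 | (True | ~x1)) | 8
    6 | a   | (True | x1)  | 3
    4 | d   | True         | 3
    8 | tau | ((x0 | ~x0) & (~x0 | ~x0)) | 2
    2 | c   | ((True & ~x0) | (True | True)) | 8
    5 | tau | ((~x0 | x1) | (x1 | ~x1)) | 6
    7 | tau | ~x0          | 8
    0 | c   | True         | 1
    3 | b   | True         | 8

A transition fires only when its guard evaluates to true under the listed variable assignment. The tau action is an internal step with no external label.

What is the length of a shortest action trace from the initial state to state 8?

Answer: 4

Trace:
BFS to 8:
  L0 = {0}
  L1 = {1}
  L2 = {4}
  L3 = {3}
  L4 = {8}
depth(8)=4, e.g. c·c·d·b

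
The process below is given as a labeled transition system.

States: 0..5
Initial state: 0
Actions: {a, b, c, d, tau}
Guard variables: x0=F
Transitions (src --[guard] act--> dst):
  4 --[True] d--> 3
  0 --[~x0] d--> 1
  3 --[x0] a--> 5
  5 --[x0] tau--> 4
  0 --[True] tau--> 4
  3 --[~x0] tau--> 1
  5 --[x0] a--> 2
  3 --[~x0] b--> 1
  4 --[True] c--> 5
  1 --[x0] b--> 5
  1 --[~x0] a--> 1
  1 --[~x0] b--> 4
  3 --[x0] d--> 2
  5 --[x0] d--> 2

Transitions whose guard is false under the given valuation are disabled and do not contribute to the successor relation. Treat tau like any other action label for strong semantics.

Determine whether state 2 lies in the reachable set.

After dropping false guards: 8 live edges.
depth 0: {0}
depth 1: {1,4}  cumulative {0,1,4}
depth 2: {3,5}  cumulative {0,1,3,4,5}
R = {0,1,3,4,5}

Answer: UNREACHABLE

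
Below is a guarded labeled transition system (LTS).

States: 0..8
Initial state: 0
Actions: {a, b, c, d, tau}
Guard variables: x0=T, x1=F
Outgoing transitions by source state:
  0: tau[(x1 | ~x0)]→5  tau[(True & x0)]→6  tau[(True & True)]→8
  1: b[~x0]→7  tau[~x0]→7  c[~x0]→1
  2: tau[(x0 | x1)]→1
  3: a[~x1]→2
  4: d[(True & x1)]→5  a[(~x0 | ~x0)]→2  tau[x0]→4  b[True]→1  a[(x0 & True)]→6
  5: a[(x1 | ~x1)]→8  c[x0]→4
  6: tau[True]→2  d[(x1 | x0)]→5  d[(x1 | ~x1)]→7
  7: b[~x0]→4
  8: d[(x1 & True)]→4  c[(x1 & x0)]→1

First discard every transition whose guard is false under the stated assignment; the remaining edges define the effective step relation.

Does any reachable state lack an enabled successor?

Reachable = {0,1,2,4,5,6,7,8}
  0: tau→6  tau→8  [2 exit(s)]
  1: ∅  [no exit]
  2: tau→1  [1 exit(s)]
  4: a→6  b→1  tau→4  [3 exit(s)]
  5: a→8  c→4  [2 exit(s)]
  6: d→5  d→7  tau→2  [3 exit(s)]
  7: ∅  [no exit]
  8: ∅  [no exit]
Path to 1: tau·tau·tau

Answer: DEADLOCK at state 1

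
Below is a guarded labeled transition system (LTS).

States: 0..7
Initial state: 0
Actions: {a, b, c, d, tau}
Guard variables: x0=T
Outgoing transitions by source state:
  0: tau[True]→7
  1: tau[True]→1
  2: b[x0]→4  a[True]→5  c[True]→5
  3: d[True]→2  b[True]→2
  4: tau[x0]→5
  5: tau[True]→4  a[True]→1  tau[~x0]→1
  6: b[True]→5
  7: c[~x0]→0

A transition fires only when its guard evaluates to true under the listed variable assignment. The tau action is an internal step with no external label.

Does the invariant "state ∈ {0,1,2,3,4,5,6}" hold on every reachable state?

Answer: INVARIANT VIOLATED at state 7

Working:
Safe = {0,1,2,3,4,5,6}
Reach set: {0,7}
  0: ok
  7: outside
counterexample path to 7: tau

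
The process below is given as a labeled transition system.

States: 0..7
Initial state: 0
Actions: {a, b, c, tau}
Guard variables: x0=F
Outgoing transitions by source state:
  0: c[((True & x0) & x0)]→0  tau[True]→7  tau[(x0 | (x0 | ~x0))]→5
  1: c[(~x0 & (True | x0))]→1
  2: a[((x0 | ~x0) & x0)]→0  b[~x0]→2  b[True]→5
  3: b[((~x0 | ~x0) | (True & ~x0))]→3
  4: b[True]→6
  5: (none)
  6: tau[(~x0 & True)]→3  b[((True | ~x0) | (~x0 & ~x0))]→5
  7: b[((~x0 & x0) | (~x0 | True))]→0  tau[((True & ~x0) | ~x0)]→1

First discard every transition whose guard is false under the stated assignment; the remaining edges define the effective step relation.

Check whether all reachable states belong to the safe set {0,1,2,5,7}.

Inv-set: {0,1,2,5,7}
Reachable = {0,1,5,7}
  0: safe
  1: safe
  5: safe
  7: safe

Answer: INVARIANT HOLDS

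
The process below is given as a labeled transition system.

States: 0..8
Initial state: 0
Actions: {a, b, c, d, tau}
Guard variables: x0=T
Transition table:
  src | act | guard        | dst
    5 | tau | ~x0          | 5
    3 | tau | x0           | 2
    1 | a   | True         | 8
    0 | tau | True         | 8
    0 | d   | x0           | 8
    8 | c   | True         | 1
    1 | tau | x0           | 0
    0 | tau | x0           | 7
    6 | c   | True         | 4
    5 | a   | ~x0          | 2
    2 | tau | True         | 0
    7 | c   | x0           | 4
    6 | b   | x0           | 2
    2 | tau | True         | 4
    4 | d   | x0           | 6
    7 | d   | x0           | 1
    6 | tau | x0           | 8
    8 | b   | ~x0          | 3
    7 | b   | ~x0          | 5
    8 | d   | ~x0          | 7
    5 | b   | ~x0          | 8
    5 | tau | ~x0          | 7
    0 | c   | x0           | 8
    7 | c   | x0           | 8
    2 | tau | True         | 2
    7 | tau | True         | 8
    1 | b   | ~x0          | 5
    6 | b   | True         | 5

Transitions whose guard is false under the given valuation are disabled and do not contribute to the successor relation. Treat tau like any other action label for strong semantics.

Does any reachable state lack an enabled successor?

Answer: DEADLOCK at state 5

Analysis:
Reach set: {0,1,2,4,5,6,7,8}
  0: c→8  d→8  tau→7  tau→8  [4 exit(s)]
  1: a→8  tau→0  [2 exit(s)]
  2: tau→0  tau→2  tau→4  [3 exit(s)]
  4: d→6  [1 exit(s)]
  5: ∅  [deadlock]
  6: b→2  b→5  c→4  tau→8  [4 exit(s)]
  7: c→4  c→8  d→1  tau→8  [4 exit(s)]
  8: c→1  [1 exit(s)]
Path to 5: tau·c·d·b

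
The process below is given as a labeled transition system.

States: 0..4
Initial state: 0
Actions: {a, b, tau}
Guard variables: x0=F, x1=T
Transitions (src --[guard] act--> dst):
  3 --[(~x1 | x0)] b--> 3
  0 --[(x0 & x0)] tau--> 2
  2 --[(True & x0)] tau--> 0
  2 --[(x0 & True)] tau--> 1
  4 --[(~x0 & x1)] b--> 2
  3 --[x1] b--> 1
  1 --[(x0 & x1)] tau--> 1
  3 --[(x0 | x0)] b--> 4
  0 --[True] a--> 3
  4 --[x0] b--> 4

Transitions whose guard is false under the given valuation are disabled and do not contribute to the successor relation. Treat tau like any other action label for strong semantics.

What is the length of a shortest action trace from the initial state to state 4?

BFS to 4:
  Layer 0: {0}
  Layer 1: {3}
  Layer 2: {1}
4 never appears.

Answer: UNREACHABLE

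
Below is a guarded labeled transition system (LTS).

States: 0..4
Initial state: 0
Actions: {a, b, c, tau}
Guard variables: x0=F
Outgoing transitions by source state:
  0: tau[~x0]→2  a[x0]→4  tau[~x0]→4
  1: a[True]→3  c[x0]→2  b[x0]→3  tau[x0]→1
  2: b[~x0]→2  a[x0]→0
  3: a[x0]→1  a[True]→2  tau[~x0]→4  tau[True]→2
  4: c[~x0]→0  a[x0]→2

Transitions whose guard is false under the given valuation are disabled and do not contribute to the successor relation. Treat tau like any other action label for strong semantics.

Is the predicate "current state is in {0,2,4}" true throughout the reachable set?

Inv-set: {0,2,4}
R = {0,2,4}
  0: ✓
  2: ✓
  4: ✓

Answer: INVARIANT HOLDS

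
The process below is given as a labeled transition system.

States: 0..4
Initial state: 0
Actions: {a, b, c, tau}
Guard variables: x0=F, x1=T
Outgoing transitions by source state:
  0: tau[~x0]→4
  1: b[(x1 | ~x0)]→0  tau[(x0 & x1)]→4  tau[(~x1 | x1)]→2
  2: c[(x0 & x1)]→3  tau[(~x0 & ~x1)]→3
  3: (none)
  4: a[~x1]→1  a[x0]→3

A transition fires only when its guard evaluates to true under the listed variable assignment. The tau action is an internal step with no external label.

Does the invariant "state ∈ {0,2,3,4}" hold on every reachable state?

Safe = {0,2,3,4}
Reach set: {0,4}
  0: safe
  4: safe

Answer: INVARIANT HOLDS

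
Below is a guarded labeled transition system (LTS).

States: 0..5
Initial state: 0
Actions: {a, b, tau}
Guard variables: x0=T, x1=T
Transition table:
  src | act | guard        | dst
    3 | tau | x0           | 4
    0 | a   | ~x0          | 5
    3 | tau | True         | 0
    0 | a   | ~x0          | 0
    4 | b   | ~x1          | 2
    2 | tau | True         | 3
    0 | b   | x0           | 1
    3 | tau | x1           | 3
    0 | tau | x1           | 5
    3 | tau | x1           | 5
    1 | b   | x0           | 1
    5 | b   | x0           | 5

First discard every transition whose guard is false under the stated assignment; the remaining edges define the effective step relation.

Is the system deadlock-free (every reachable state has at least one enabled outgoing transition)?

Reach set: {0,1,5}
  0: b→1  tau→5  [2 out]
  1: b→1  [1 out]
  5: b→5  [1 out]

Answer: DEADLOCK-FREE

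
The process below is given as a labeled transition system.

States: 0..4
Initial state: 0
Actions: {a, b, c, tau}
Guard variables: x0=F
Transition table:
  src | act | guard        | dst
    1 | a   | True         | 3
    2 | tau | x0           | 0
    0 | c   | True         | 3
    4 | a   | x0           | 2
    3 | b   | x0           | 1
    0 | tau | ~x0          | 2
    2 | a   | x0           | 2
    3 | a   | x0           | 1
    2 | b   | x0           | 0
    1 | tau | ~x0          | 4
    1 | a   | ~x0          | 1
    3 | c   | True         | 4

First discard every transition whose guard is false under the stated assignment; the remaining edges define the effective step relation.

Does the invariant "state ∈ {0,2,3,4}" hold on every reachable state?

Answer: INVARIANT HOLDS

Trace:
Inv-set: {0,2,3,4}
R = {0,2,3,4}
  0: ✓
  2: ✓
  3: ✓
  4: ✓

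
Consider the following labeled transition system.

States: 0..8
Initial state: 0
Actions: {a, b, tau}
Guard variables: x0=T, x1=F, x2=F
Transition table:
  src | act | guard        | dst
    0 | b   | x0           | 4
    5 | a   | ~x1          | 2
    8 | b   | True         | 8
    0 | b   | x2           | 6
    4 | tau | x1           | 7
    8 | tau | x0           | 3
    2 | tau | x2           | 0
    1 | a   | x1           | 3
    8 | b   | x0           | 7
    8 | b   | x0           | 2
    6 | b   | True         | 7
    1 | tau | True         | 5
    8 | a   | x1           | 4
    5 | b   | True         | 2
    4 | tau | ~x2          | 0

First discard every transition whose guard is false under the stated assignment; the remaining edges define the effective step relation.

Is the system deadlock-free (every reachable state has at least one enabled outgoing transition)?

Answer: DEADLOCK-FREE

Analysis:
R = {0,4}
  0: b→4  [1 exit(s)]
  4: tau→0  [1 exit(s)]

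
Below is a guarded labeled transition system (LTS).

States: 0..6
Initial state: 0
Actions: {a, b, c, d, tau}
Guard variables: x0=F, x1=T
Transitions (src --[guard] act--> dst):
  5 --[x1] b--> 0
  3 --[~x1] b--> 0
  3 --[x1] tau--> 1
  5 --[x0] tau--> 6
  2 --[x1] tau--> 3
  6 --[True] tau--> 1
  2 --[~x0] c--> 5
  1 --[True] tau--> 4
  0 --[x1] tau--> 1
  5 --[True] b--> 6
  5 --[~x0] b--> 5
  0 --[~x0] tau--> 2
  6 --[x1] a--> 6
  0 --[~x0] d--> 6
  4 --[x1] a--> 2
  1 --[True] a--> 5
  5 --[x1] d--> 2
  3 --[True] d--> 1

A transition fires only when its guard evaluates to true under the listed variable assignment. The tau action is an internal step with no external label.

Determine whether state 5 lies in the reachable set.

Answer: REACHABLE

Analysis:
Guard filter leaves 16 enabled edge(s).
Layer 0: {0}
Layer 1: {1,2,6}  total {0,1,2,6}
Layer 2: {3,4,5}  total {0,1,2,3,4,5,6}
R = {0,1,2,3,4,5,6}
trace reaching 5: tau·a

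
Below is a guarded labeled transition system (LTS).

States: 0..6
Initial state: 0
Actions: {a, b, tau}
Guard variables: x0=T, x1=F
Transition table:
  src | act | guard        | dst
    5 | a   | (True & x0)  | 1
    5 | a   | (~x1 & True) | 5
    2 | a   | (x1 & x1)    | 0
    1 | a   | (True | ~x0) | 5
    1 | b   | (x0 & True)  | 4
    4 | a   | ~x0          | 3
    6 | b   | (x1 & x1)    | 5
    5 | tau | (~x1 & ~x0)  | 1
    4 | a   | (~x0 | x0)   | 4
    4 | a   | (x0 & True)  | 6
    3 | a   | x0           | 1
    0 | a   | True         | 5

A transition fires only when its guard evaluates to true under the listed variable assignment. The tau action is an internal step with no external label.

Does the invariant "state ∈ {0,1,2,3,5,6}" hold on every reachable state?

Answer: INVARIANT VIOLATED at state 4

Analysis:
Safe = {0,1,2,3,5,6}
Reach set: {0,1,4,5,6}
  0: ✓
  1: ✓
  4: ✗ unsafe
  5: ✓
  6: ✓
counterexample path to 4: a·a·b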